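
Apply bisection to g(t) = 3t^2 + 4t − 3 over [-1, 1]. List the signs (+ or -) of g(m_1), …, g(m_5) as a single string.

--+++

g(0) = -3 < 0, so the root lies in [0, 1]
g(0.5) = -0.25 < 0, so the root lies in [0.5, 1]
g(0.75) = 1.6875 > 0, so the root lies in [0.5, 0.75]
g(0.625) = 0.6719 > 0, so the root lies in [0.5, 0.625]
g(0.5625) = 0.1992 > 0, so the root lies in [0.5, 0.5625]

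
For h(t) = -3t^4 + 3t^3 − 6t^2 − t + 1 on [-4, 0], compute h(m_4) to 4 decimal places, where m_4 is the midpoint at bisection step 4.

0.8164

midpoint -2: h = -93 < 0 → [-2, 0]
midpoint -1: h = -10 < 0 → [-1, 0]
midpoint -0.5: h = -0.5625 < 0 → [-0.5, 0]
midpoint -0.25: h = 0.8164 > 0 → [-0.5, -0.25]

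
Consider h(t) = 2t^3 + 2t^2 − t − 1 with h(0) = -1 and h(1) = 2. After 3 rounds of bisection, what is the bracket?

m = 0.5, h(m) = -0.75 (−); new bracket [0.5, 1]
m = 0.75, h(m) = 0.21875 (+); new bracket [0.5, 0.75]
m = 0.625, h(m) = -0.355469 (−); new bracket [0.625, 0.75]

[0.625, 0.75]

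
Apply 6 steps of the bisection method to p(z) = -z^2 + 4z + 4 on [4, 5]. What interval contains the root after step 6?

[4.828125, 4.84375]

midpoint 4.5: p = 1.75 > 0 → [4.5, 5]
midpoint 4.75: p = 0.4375 > 0 → [4.75, 5]
midpoint 4.875: p = -0.265625 < 0 → [4.75, 4.875]
midpoint 4.8125: p = 0.0898 > 0 → [4.8125, 4.875]
midpoint 4.84375: p = -0.0869 < 0 → [4.8125, 4.84375]
midpoint 4.828125: p = 0.0017 > 0 → [4.828125, 4.84375]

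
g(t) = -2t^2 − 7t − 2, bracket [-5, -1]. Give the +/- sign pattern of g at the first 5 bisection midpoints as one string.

+---+

m = -3, g(m) = 1 (+); new bracket [-5, -3]
m = -4, g(m) = -6 (−); new bracket [-4, -3]
m = -3.5, g(m) = -2 (−); new bracket [-3.5, -3]
m = -3.25, g(m) = -0.375 (−); new bracket [-3.25, -3]
m = -3.125, g(m) = 0.3438 (+); new bracket [-3.25, -3.125]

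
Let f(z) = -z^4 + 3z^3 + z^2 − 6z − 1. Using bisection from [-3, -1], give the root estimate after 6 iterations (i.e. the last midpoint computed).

f(-2) = -25 < 0, so the root lies in [-2, -1]
f(-1.5) = -4.9375 < 0, so the root lies in [-1.5, -1]
f(-1.25) = -0.238281 < 0, so the root lies in [-1.25, -1]
f(-1.125) = 1.1423 > 0, so the root lies in [-1.25, -1.125]
f(-1.1875) = 0.5229 > 0, so the root lies in [-1.25, -1.1875]
f(-1.21875) = 0.1608 > 0, so the root lies in [-1.25, -1.21875]

-1.21875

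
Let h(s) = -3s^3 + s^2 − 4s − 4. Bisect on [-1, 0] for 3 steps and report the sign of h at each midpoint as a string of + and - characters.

s = -0.5 gives h = -1.375, negative; keep [-1, -0.5]
s = -0.75 gives h = 0.828125, positive; keep [-0.75, -0.5]
s = -0.625 gives h = -0.376953, negative; keep [-0.75, -0.625]

-+-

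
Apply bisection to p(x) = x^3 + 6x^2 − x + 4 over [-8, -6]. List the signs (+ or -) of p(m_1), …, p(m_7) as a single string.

midpoint -7: p = -38 < 0 → [-7, -6]
midpoint -6.5: p = -10.625 < 0 → [-6.5, -6]
midpoint -6.25: p = 0.484375 > 0 → [-6.5, -6.25]
midpoint -6.375: p = -4.8652 < 0 → [-6.375, -6.25]
midpoint -6.3125: p = -2.1399 < 0 → [-6.3125, -6.25]
midpoint -6.28125: p = -0.8152 < 0 → [-6.28125, -6.25]
midpoint -6.265625: p = -0.1623 < 0 → [-6.265625, -6.25]

--+----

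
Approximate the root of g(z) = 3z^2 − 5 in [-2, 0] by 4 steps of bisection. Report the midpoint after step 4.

-1.375

g(-1) = -2 < 0, so the root lies in [-2, -1]
g(-1.5) = 1.75 > 0, so the root lies in [-1.5, -1]
g(-1.25) = -0.3125 < 0, so the root lies in [-1.5, -1.25]
g(-1.375) = 0.6719 > 0, so the root lies in [-1.375, -1.25]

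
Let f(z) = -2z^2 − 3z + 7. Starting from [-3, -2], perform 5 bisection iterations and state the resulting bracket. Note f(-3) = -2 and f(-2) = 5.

z = -2.5 gives f = 2, positive; keep [-3, -2.5]
z = -2.75 gives f = 0.125, positive; keep [-3, -2.75]
z = -2.875 gives f = -0.90625, negative; keep [-2.875, -2.75]
z = -2.8125 gives f = -0.3828, negative; keep [-2.8125, -2.75]
z = -2.78125 gives f = -0.127, negative; keep [-2.78125, -2.75]

[-2.78125, -2.75]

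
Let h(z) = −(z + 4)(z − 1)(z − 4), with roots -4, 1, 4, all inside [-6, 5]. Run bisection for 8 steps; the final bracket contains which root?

h(-0.5) = -23.625 < 0, so the root lies in [-6, -0.5]
h(-3.25) = -23.109375 < 0, so the root lies in [-6, -3.25]
h(-4.625) = 30.322266 > 0, so the root lies in [-4.625, -3.25]
h(-3.9375) = -2.4495 < 0, so the root lies in [-4.625, -3.9375]
h(-4.28125) = 12.3006 > 0, so the root lies in [-4.28125, -3.9375]
h(-4.109375) = 4.5318 > 0, so the root lies in [-4.109375, -3.9375]
h(-4.0234375) = 0.9447 > 0, so the root lies in [-4.0234375, -3.9375]
h(-3.98046875) = -0.7763 < 0, so the root lies in [-4.0234375, -3.98046875]

-4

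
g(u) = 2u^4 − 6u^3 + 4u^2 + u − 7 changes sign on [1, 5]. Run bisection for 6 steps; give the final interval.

[2.3125, 2.375]

m = 3, g(m) = 32 (+); new bracket [1, 3]
m = 2, g(m) = -5 (−); new bracket [2, 3]
m = 2.5, g(m) = 4.875 (+); new bracket [2, 2.5]
m = 2.25, g(m) = -1.5859 (−); new bracket [2.25, 2.5]
m = 2.375, g(m) = 1.1919 (+); new bracket [2.25, 2.375]
m = 2.3125, g(m) = -0.3008 (−); new bracket [2.3125, 2.375]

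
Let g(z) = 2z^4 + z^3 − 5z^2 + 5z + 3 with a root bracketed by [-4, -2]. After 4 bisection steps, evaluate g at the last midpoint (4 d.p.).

midpoint -3: g = 78 > 0 → [-3, -2]
midpoint -2.5: g = 21.75 > 0 → [-2.5, -2]
midpoint -2.25: g = 6.304688 > 0 → [-2.25, -2]
midpoint -2.125: g = 0.9829 > 0 → [-2.125, -2]

0.9829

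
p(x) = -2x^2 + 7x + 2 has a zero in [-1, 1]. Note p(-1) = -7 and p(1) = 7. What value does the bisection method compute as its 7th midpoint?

-0.265625

x = 0 gives p = 2, positive; keep [-1, 0]
x = -0.5 gives p = -2, negative; keep [-0.5, 0]
x = -0.25 gives p = 0.125, positive; keep [-0.5, -0.25]
x = -0.375 gives p = -0.9062, negative; keep [-0.375, -0.25]
x = -0.3125 gives p = -0.3828, negative; keep [-0.3125, -0.25]
x = -0.28125 gives p = -0.127, negative; keep [-0.28125, -0.25]
x = -0.265625 gives p = -0.0005, negative; keep [-0.265625, -0.25]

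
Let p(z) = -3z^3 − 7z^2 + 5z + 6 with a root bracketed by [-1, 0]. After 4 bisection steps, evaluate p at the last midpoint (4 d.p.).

m = -0.5, p(m) = 2.125 (+); new bracket [-1, -0.5]
m = -0.75, p(m) = -0.421875 (−); new bracket [-0.75, -0.5]
m = -0.625, p(m) = 0.873047 (+); new bracket [-0.75, -0.625]
m = -0.6875, p(m) = 0.2288 (+); new bracket [-0.75, -0.6875]

0.2288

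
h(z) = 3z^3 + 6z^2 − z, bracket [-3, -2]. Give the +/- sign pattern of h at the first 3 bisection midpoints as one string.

midpoint -2.5: h = -6.875 < 0 → [-2.5, -2]
midpoint -2.25: h = -1.546875 < 0 → [-2.25, -2]
midpoint -2.125: h = 0.431641 > 0 → [-2.25, -2.125]

--+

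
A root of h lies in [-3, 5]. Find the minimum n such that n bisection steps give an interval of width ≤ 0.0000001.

27

Width after n steps is 8/2^n. Need 2^n ≥ 8/0.0000001 = 80000000.
2^26 = 67108864 < 80000000 ≤ 2^27 = 134217728, so n = 27.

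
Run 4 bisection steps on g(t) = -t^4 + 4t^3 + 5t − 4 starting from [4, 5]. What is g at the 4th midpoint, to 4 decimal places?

midpoint 4.5: g = -27.0625 < 0 → [4, 4.5]
midpoint 4.25: g = -1.941406 < 0 → [4, 4.25]
midpoint 4.125: g = 7.851318 > 0 → [4.125, 4.25]
midpoint 4.1875: g = 3.1697 > 0 → [4.1875, 4.25]

3.1697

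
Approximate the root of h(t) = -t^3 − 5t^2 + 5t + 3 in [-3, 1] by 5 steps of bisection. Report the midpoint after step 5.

-0.375

h(-1) = -6 < 0, so the root lies in [-1, 1]
h(0) = 3 > 0, so the root lies in [-1, 0]
h(-0.5) = -0.625 < 0, so the root lies in [-0.5, 0]
h(-0.25) = 1.4531 > 0, so the root lies in [-0.5, -0.25]
h(-0.375) = 0.4746 > 0, so the root lies in [-0.5, -0.375]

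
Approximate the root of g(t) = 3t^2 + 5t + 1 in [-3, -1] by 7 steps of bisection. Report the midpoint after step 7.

g(-2) = 3 > 0, so the root lies in [-2, -1]
g(-1.5) = 0.25 > 0, so the root lies in [-1.5, -1]
g(-1.25) = -0.5625 < 0, so the root lies in [-1.5, -1.25]
g(-1.375) = -0.2031 < 0, so the root lies in [-1.5, -1.375]
g(-1.4375) = 0.0117 > 0, so the root lies in [-1.4375, -1.375]
g(-1.40625) = -0.0986 < 0, so the root lies in [-1.4375, -1.40625]
g(-1.421875) = -0.0442 < 0, so the root lies in [-1.4375, -1.421875]

-1.421875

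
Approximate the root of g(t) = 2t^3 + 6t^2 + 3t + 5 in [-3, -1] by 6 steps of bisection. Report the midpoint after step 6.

midpoint -2: g = 7 > 0 → [-3, -2]
midpoint -2.5: g = 3.75 > 0 → [-3, -2.5]
midpoint -2.75: g = 0.53125 > 0 → [-3, -2.75]
midpoint -2.875: g = -1.5586 < 0 → [-2.875, -2.75]
midpoint -2.8125: g = -0.4712 < 0 → [-2.8125, -2.75]
midpoint -2.78125: g = 0.0405 > 0 → [-2.8125, -2.78125]

-2.78125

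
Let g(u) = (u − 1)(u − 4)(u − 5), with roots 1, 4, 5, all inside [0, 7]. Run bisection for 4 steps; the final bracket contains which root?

1

u = 3.5 gives g = 1.875, positive; keep [0, 3.5]
u = 1.75 gives g = 5.484375, positive; keep [0, 1.75]
u = 0.875 gives g = -1.611328, negative; keep [0.875, 1.75]
u = 1.3125 gives g = 3.0969, positive; keep [0.875, 1.3125]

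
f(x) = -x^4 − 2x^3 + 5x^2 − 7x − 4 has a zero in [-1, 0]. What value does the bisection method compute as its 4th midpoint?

-0.4375

f(-0.5) = 0.9375 > 0, so the root lies in [-0.5, 0]
f(-0.25) = -1.910156 < 0, so the root lies in [-0.5, -0.25]
f(-0.375) = -0.586182 < 0, so the root lies in [-0.5, -0.375]
f(-0.4375) = 0.1504 > 0, so the root lies in [-0.4375, -0.375]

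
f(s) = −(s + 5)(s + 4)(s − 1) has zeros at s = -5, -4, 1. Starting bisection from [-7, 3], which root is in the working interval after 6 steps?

midpoint -2: f = 18 > 0 → [-2, 3]
midpoint 0.5: f = 12.375 > 0 → [0.5, 3]
midpoint 1.75: f = -29.109375 < 0 → [0.5, 1.75]
midpoint 1.125: f = -3.9238 < 0 → [0.5, 1.125]
midpoint 0.8125: f = 5.2449 > 0 → [0.8125, 1.125]
midpoint 0.96875: f = 0.9268 > 0 → [0.96875, 1.125]

1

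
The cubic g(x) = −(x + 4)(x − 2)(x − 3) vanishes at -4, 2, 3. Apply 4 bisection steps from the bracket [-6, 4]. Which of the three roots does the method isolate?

x = -1 gives g = -36, negative; keep [-6, -1]
x = -3.5 gives g = -17.875, negative; keep [-6, -3.5]
x = -4.75 gives g = 39.234375, positive; keep [-4.75, -3.5]
x = -4.125 gives g = 5.4551, positive; keep [-4.125, -3.5]

-4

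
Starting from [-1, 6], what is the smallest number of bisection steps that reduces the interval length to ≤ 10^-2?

10

Width after n steps is 7/2^n. Need 2^n ≥ 7/10^-2 = 700.
2^9 = 512 < 700 ≤ 2^10 = 1024, so n = 10.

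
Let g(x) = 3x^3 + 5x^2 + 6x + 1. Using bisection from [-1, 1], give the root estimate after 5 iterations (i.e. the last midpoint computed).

g(0) = 1 > 0, so the root lies in [-1, 0]
g(-0.5) = -1.125 < 0, so the root lies in [-0.5, 0]
g(-0.25) = -0.234375 < 0, so the root lies in [-0.25, 0]
g(-0.125) = 0.3223 > 0, so the root lies in [-0.25, -0.125]
g(-0.1875) = 0.031 > 0, so the root lies in [-0.25, -0.1875]

-0.1875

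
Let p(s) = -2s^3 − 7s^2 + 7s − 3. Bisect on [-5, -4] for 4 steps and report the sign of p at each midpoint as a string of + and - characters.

+--+

m = -4.5, p(m) = 6 (+); new bracket [-4.5, -4]
m = -4.25, p(m) = -5.65625 (−); new bracket [-4.5, -4.25]
m = -4.375, p(m) = -0.128906 (−); new bracket [-4.5, -4.375]
m = -4.4375, p(m) = 2.8589 (+); new bracket [-4.4375, -4.375]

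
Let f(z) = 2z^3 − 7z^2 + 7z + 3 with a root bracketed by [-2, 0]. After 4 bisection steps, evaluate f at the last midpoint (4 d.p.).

midpoint -1: f = -13 < 0 → [-1, 0]
midpoint -0.5: f = -2.5 < 0 → [-0.5, 0]
midpoint -0.25: f = 0.78125 > 0 → [-0.5, -0.25]
midpoint -0.375: f = -0.7148 < 0 → [-0.375, -0.25]

-0.7148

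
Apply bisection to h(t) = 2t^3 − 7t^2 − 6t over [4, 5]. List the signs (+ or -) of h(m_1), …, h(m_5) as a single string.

t = 4.5 gives h = 13.5, positive; keep [4, 4.5]
t = 4.25 gives h = 1.59375, positive; keep [4, 4.25]
t = 4.125 gives h = -3.480469, negative; keep [4.125, 4.25]
t = 4.1875 gives h = -1.0142, negative; keep [4.1875, 4.25]
t = 4.21875 gives h = 0.2719, positive; keep [4.1875, 4.21875]

++--+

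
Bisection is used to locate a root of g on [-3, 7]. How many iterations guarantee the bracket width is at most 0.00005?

18

Width after n steps is 10/2^n. Need 2^n ≥ 10/0.00005 = 200000.
2^17 = 131072 < 200000 ≤ 2^18 = 262144, so n = 18.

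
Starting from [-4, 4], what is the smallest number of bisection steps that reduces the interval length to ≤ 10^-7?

27

Width after n steps is 8/2^n. Need 2^n ≥ 8/10^-7 = 80000000.
2^26 = 67108864 < 80000000 ≤ 2^27 = 134217728, so n = 27.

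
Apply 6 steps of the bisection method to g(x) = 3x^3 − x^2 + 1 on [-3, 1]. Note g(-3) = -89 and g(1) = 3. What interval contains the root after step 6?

g(-1) = -3 < 0, so the root lies in [-1, 1]
g(0) = 1 > 0, so the root lies in [-1, 0]
g(-0.5) = 0.375 > 0, so the root lies in [-1, -0.5]
g(-0.75) = -0.8281 < 0, so the root lies in [-0.75, -0.5]
g(-0.625) = -0.123 < 0, so the root lies in [-0.625, -0.5]
g(-0.5625) = 0.1497 > 0, so the root lies in [-0.625, -0.5625]

[-0.625, -0.5625]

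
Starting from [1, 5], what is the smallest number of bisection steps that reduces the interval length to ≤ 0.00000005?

27

Width after n steps is 4/2^n. Need 2^n ≥ 4/0.00000005 = 80000000.
2^26 = 67108864 < 80000000 ≤ 2^27 = 134217728, so n = 27.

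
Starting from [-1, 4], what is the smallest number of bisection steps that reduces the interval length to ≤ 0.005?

10

Width after n steps is 5/2^n. Need 2^n ≥ 5/0.005 = 1000.
2^9 = 512 < 1000 ≤ 2^10 = 1024, so n = 10.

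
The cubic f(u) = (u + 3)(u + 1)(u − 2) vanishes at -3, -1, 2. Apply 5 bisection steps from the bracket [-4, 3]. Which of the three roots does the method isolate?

2

midpoint -0.5: f = -3.125 < 0 → [-0.5, 3]
midpoint 1.25: f = -7.171875 < 0 → [1.25, 3]
midpoint 2.125: f = 2.001953 > 0 → [1.25, 2.125]
midpoint 1.6875: f = -3.9368 < 0 → [1.6875, 2.125]
midpoint 1.90625: f = -1.3368 < 0 → [1.90625, 2.125]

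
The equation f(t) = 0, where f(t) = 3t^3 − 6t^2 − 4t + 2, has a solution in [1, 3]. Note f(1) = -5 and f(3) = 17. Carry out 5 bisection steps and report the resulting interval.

m = 2, f(m) = -6 (−); new bracket [2, 3]
m = 2.5, f(m) = 1.375 (+); new bracket [2, 2.5]
m = 2.25, f(m) = -3.203125 (−); new bracket [2.25, 2.5]
m = 2.375, f(m) = -1.1543 (−); new bracket [2.375, 2.5]
m = 2.4375, f(m) = 0.0481 (+); new bracket [2.375, 2.4375]

[2.375, 2.4375]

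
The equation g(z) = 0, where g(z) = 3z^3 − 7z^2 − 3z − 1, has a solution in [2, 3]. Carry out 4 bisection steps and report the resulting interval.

m = 2.5, g(m) = -5.375 (−); new bracket [2.5, 3]
m = 2.75, g(m) = 0.203125 (+); new bracket [2.5, 2.75]
m = 2.625, g(m) = -2.845703 (−); new bracket [2.625, 2.75]
m = 2.6875, g(m) = -1.3884 (−); new bracket [2.6875, 2.75]

[2.6875, 2.75]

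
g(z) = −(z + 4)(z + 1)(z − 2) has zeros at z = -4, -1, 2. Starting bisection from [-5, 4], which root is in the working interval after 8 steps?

z = -0.5 gives g = 4.375, positive; keep [-0.5, 4]
z = 1.75 gives g = 3.953125, positive; keep [1.75, 4]
z = 2.875 gives g = -23.310547, negative; keep [1.75, 2.875]
z = 2.3125 gives g = -6.5344, negative; keep [1.75, 2.3125]
z = 2.03125 gives g = -0.5713, negative; keep [1.75, 2.03125]
z = 1.890625 gives g = 1.8624, positive; keep [1.890625, 2.03125]
z = 1.9609375 gives g = 0.6895, positive; keep [1.9609375, 2.03125]
z = 1.99609375 gives g = 0.0702, positive; keep [1.99609375, 2.03125]

2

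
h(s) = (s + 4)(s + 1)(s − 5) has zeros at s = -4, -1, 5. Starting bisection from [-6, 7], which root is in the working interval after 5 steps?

s = 0.5 gives h = -30.375, negative; keep [0.5, 7]
s = 3.75 gives h = -46.015625, negative; keep [3.75, 7]
s = 5.375 gives h = 22.412109, positive; keep [3.75, 5.375]
s = 4.5625 gives h = -20.8376, negative; keep [4.5625, 5.375]
s = 4.96875 gives h = -1.6729, negative; keep [4.96875, 5.375]

5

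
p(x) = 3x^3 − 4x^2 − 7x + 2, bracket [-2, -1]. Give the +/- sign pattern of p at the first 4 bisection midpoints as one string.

--+-

m = -1.5, p(m) = -6.625 (−); new bracket [-1.5, -1]
m = -1.25, p(m) = -1.359375 (−); new bracket [-1.25, -1]
m = -1.125, p(m) = 0.541016 (+); new bracket [-1.25, -1.125]
m = -1.1875, p(m) = -0.3518 (−); new bracket [-1.1875, -1.125]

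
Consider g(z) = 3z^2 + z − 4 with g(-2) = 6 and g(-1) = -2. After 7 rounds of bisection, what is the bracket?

m = -1.5, g(m) = 1.25 (+); new bracket [-1.5, -1]
m = -1.25, g(m) = -0.5625 (−); new bracket [-1.5, -1.25]
m = -1.375, g(m) = 0.296875 (+); new bracket [-1.375, -1.25]
m = -1.3125, g(m) = -0.1445 (−); new bracket [-1.375, -1.3125]
m = -1.34375, g(m) = 0.0732 (+); new bracket [-1.34375, -1.3125]
m = -1.328125, g(m) = -0.0364 (−); new bracket [-1.34375, -1.328125]
m = -1.3359375, g(m) = 0.0182 (+); new bracket [-1.3359375, -1.328125]

[-1.3359375, -1.328125]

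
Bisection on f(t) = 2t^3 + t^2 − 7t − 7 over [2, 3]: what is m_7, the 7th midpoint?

midpoint 2.5: f = 13 > 0 → [2, 2.5]
midpoint 2.25: f = 5.09375 > 0 → [2, 2.25]
midpoint 2.125: f = 1.832031 > 0 → [2, 2.125]
midpoint 2.0625: f = 0.3638 > 0 → [2, 2.0625]
midpoint 2.03125: f = -0.331 < 0 → [2.03125, 2.0625]
midpoint 2.046875: f = 0.0131 > 0 → [2.03125, 2.046875]
midpoint 2.0390625: f = -0.1597 < 0 → [2.0390625, 2.046875]

2.0390625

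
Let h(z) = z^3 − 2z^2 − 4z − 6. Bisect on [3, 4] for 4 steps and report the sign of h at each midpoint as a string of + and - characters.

m = 3.5, h(m) = -1.625 (−); new bracket [3.5, 4]
m = 3.75, h(m) = 3.609375 (+); new bracket [3.5, 3.75]
m = 3.625, h(m) = 0.853516 (+); new bracket [3.5, 3.625]
m = 3.5625, h(m) = -0.4197 (−); new bracket [3.5625, 3.625]

-++-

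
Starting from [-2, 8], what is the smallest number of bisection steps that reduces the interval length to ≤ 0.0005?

15

Width after n steps is 10/2^n. Need 2^n ≥ 10/0.0005 = 20000.
2^14 = 16384 < 20000 ≤ 2^15 = 32768, so n = 15.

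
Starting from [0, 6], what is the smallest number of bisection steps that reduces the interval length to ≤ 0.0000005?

24

Width after n steps is 6/2^n. Need 2^n ≥ 6/0.0000005 = 12000000.
2^23 = 8388608 < 12000000 ≤ 2^24 = 16777216, so n = 24.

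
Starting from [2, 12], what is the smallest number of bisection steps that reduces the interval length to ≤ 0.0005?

Width after n steps is 10/2^n. Need 2^n ≥ 10/0.0005 = 20000.
2^14 = 16384 < 20000 ≤ 2^15 = 32768, so n = 15.

15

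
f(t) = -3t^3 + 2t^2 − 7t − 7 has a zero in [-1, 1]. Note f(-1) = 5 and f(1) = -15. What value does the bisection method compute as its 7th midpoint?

m = 0, f(m) = -7 (−); new bracket [-1, 0]
m = -0.5, f(m) = -2.625 (−); new bracket [-1, -0.5]
m = -0.75, f(m) = 0.640625 (+); new bracket [-0.75, -0.5]
m = -0.625, f(m) = -1.1113 (−); new bracket [-0.75, -0.625]
m = -0.6875, f(m) = -0.2673 (−); new bracket [-0.75, -0.6875]
m = -0.71875, f(m) = 0.1784 (+); new bracket [-0.71875, -0.6875]
m = -0.703125, f(m) = -0.0465 (−); new bracket [-0.71875, -0.703125]

-0.703125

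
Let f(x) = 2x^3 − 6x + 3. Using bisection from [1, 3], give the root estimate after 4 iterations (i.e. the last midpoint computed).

f(2) = 7 > 0, so the root lies in [1, 2]
f(1.5) = 0.75 > 0, so the root lies in [1, 1.5]
f(1.25) = -0.59375 < 0, so the root lies in [1.25, 1.5]
f(1.375) = -0.0508 < 0, so the root lies in [1.375, 1.5]

1.375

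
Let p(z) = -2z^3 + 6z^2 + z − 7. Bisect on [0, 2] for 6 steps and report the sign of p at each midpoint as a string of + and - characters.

-+-++-

m = 1, p(m) = -2 (−); new bracket [1, 2]
m = 1.5, p(m) = 1.25 (+); new bracket [1, 1.5]
m = 1.25, p(m) = -0.28125 (−); new bracket [1.25, 1.5]
m = 1.375, p(m) = 0.5195 (+); new bracket [1.25, 1.375]
m = 1.3125, p(m) = 0.1265 (+); new bracket [1.25, 1.3125]
m = 1.28125, p(m) = -0.0757 (−); new bracket [1.28125, 1.3125]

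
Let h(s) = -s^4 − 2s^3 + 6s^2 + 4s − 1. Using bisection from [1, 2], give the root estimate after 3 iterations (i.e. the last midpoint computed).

1.875

h(1.5) = 6.6875 > 0, so the root lies in [1.5, 2]
h(1.75) = 4.277344 > 0, so the root lies in [1.75, 2]
h(1.875) = 2.050537 > 0, so the root lies in [1.875, 2]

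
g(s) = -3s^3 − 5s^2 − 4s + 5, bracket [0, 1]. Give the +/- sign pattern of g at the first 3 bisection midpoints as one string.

+--

midpoint 0.5: g = 1.375 > 0 → [0.5, 1]
midpoint 0.75: g = -2.078125 < 0 → [0.5, 0.75]
midpoint 0.625: g = -0.185547 < 0 → [0.5, 0.625]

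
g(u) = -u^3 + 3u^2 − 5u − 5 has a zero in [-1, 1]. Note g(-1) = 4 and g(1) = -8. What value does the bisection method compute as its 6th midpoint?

-0.65625

g(0) = -5 < 0, so the root lies in [-1, 0]
g(-0.5) = -1.625 < 0, so the root lies in [-1, -0.5]
g(-0.75) = 0.859375 > 0, so the root lies in [-0.75, -0.5]
g(-0.625) = -0.459 < 0, so the root lies in [-0.75, -0.625]
g(-0.6875) = 0.1804 > 0, so the root lies in [-0.6875, -0.625]
g(-0.65625) = -0.1441 < 0, so the root lies in [-0.6875, -0.65625]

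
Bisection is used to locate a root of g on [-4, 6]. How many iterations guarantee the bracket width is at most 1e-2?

Width after n steps is 10/2^n. Need 2^n ≥ 10/1e-2 = 1000.
2^9 = 512 < 1000 ≤ 2^10 = 1024, so n = 10.

10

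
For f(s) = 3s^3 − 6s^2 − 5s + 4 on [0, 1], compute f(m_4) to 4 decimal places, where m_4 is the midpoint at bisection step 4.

-0.1770

s = 0.5 gives f = 0.375, positive; keep [0.5, 1]
s = 0.75 gives f = -1.859375, negative; keep [0.5, 0.75]
s = 0.625 gives f = -0.736328, negative; keep [0.5, 0.625]
s = 0.5625 gives f = -0.177, negative; keep [0.5, 0.5625]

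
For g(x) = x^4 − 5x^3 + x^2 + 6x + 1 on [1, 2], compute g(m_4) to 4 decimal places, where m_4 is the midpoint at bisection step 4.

-0.2966

midpoint 1.5: g = 0.4375 > 0 → [1.5, 2]
midpoint 1.75: g = -2.855469 < 0 → [1.5, 1.75]
midpoint 1.625: g = -1.091553 < 0 → [1.5, 1.625]
midpoint 1.5625: g = -0.2966 < 0 → [1.5, 1.5625]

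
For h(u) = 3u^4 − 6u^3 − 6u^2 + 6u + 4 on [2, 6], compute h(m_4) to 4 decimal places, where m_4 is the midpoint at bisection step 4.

-4.3320

m = 4, h(m) = 316 (+); new bracket [2, 4]
m = 3, h(m) = 49 (+); new bracket [2, 3]
m = 2.5, h(m) = 4.9375 (+); new bracket [2, 2.5]
m = 2.25, h(m) = -4.332 (−); new bracket [2.25, 2.5]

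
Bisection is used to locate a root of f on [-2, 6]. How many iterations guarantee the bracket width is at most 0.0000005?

24

Width after n steps is 8/2^n. Need 2^n ≥ 8/0.0000005 = 16000000.
2^23 = 8388608 < 16000000 ≤ 2^24 = 16777216, so n = 24.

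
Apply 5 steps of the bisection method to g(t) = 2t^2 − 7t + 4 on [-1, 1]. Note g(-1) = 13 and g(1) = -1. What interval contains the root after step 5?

[0.6875, 0.75]

midpoint 0: g = 4 > 0 → [0, 1]
midpoint 0.5: g = 1 > 0 → [0.5, 1]
midpoint 0.75: g = -0.125 < 0 → [0.5, 0.75]
midpoint 0.625: g = 0.4062 > 0 → [0.625, 0.75]
midpoint 0.6875: g = 0.1328 > 0 → [0.6875, 0.75]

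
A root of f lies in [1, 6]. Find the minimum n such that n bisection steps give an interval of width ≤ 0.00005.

Width after n steps is 5/2^n. Need 2^n ≥ 5/0.00005 = 100000.
2^16 = 65536 < 100000 ≤ 2^17 = 131072, so n = 17.

17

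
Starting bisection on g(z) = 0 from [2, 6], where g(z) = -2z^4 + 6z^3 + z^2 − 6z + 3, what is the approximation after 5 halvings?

2.875

m = 4, g(m) = -133 (−); new bracket [2, 4]
m = 3, g(m) = -6 (−); new bracket [2, 3]
m = 2.5, g(m) = 9.875 (+); new bracket [2.5, 3]
m = 2.75, g(m) = 4.4609 (+); new bracket [2.75, 3]
m = 2.875, g(m) = -0.0435 (−); new bracket [2.75, 2.875]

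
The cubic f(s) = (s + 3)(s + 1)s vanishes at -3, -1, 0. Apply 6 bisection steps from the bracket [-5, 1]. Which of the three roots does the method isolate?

-3

f(-2) = 2 > 0, so the root lies in [-5, -2]
f(-3.5) = -4.375 < 0, so the root lies in [-3.5, -2]
f(-2.75) = 1.203125 > 0, so the root lies in [-3.5, -2.75]
f(-3.125) = -0.8301 < 0, so the root lies in [-3.125, -2.75]
f(-2.9375) = 0.3557 > 0, so the root lies in [-3.125, -2.9375]
f(-3.03125) = -0.1924 < 0, so the root lies in [-3.03125, -2.9375]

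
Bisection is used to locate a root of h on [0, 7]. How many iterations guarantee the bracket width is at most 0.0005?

14

Width after n steps is 7/2^n. Need 2^n ≥ 7/0.0005 = 14000.
2^13 = 8192 < 14000 ≤ 2^14 = 16384, so n = 14.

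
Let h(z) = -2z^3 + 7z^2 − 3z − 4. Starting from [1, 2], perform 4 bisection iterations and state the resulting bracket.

m = 1.5, h(m) = 0.5 (+); new bracket [1, 1.5]
m = 1.25, h(m) = -0.71875 (−); new bracket [1.25, 1.5]
m = 1.375, h(m) = -0.089844 (−); new bracket [1.375, 1.5]
m = 1.4375, h(m) = 0.2114 (+); new bracket [1.375, 1.4375]

[1.375, 1.4375]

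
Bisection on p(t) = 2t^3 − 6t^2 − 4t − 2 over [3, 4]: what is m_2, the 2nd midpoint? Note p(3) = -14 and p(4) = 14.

m = 3.5, p(m) = -3.75 (−); new bracket [3.5, 4]
m = 3.75, p(m) = 4.09375 (+); new bracket [3.5, 3.75]

3.75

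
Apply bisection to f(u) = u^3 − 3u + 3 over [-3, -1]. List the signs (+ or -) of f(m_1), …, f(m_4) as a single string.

midpoint -2: f = 1 > 0 → [-3, -2]
midpoint -2.5: f = -5.125 < 0 → [-2.5, -2]
midpoint -2.25: f = -1.640625 < 0 → [-2.25, -2]
midpoint -2.125: f = -0.2207 < 0 → [-2.125, -2]

+---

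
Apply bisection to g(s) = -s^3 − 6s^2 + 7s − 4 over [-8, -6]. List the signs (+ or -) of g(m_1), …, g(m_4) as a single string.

-+++

midpoint -7: g = -4 < 0 → [-8, -7]
midpoint -7.5: g = 27.875 > 0 → [-7.5, -7]
midpoint -7.25: g = 10.953125 > 0 → [-7.25, -7]
midpoint -7.125: g = 3.2363 > 0 → [-7.125, -7]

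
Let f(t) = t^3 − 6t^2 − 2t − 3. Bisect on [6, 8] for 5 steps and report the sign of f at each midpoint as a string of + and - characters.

m = 7, f(m) = 32 (+); new bracket [6, 7]
m = 6.5, f(m) = 5.125 (+); new bracket [6, 6.5]
m = 6.25, f(m) = -5.734375 (−); new bracket [6.25, 6.5]
m = 6.375, f(m) = -0.5098 (−); new bracket [6.375, 6.5]
m = 6.4375, f(m) = 2.2556 (+); new bracket [6.375, 6.4375]

++--+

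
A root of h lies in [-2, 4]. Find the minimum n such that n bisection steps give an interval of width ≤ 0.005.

Width after n steps is 6/2^n. Need 2^n ≥ 6/0.005 = 1200.
2^10 = 1024 < 1200 ≤ 2^11 = 2048, so n = 11.

11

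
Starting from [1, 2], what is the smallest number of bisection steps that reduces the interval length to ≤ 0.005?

Width after n steps is 1/2^n. Need 2^n ≥ 1/0.005 = 200.
2^7 = 128 < 200 ≤ 2^8 = 256, so n = 8.

8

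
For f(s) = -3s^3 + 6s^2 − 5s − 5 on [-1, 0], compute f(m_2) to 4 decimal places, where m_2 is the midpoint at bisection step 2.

3.3906

f(-0.5) = -0.625 < 0, so the root lies in [-1, -0.5]
f(-0.75) = 3.390625 > 0, so the root lies in [-0.75, -0.5]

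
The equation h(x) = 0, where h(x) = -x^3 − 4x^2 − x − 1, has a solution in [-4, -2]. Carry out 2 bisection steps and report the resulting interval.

m = -3, h(m) = -7 (−); new bracket [-4, -3]
m = -3.5, h(m) = -3.625 (−); new bracket [-4, -3.5]

[-4, -3.5]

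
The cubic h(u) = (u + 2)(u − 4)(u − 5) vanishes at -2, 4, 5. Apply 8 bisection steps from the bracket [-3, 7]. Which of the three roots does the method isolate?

-2

m = 2, h(m) = 24 (+); new bracket [-3, 2]
m = -0.5, h(m) = 37.125 (+); new bracket [-3, -0.5]
m = -1.75, h(m) = 9.703125 (+); new bracket [-3, -1.75]
m = -2.375, h(m) = -17.6309 (−); new bracket [-2.375, -1.75]
m = -2.0625, h(m) = -2.676 (−); new bracket [-2.0625, -1.75]
m = -1.90625, h(m) = 3.8241 (+); new bracket [-2.0625, -1.90625]
m = -1.984375, h(m) = 0.6531 (+); new bracket [-2.0625, -1.984375]
m = -2.0234375, h(m) = -0.9915 (−); new bracket [-2.0234375, -1.984375]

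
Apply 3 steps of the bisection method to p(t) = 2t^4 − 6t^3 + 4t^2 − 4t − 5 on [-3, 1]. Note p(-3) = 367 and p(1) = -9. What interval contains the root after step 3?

[-1, -0.5]

t = -1 gives p = 11, positive; keep [-1, 1]
t = 0 gives p = -5, negative; keep [-1, 0]
t = -0.5 gives p = -1.125, negative; keep [-1, -0.5]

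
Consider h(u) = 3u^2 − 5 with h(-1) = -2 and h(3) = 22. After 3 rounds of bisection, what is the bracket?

[1, 1.5]

h(1) = -2 < 0, so the root lies in [1, 3]
h(2) = 7 > 0, so the root lies in [1, 2]
h(1.5) = 1.75 > 0, so the root lies in [1, 1.5]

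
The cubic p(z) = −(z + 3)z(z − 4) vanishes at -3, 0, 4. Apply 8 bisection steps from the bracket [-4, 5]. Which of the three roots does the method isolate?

4

z = 0.5 gives p = 6.125, positive; keep [0.5, 5]
z = 2.75 gives p = 19.765625, positive; keep [2.75, 5]
z = 3.875 gives p = 3.330078, positive; keep [3.875, 5]
z = 4.4375 gives p = -14.4392, negative; keep [3.875, 4.4375]
z = 4.15625 gives p = -4.6474, negative; keep [3.875, 4.15625]
z = 4.015625 gives p = -0.4402, negative; keep [3.875, 4.015625]
z = 3.9453125 gives p = 1.4985, positive; keep [3.9453125, 4.015625]
z = 3.98046875 gives p = 0.5427, positive; keep [3.98046875, 4.015625]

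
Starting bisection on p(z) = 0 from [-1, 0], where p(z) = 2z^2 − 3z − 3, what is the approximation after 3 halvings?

-0.625

p(-0.5) = -1 < 0, so the root lies in [-1, -0.5]
p(-0.75) = 0.375 > 0, so the root lies in [-0.75, -0.5]
p(-0.625) = -0.34375 < 0, so the root lies in [-0.75, -0.625]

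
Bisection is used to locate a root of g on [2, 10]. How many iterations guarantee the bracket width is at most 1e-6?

Width after n steps is 8/2^n. Need 2^n ≥ 8/1e-6 = 8000000.
2^22 = 4194304 < 8000000 ≤ 2^23 = 8388608, so n = 23.

23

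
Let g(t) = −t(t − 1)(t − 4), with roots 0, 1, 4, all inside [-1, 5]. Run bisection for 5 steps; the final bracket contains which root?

4

midpoint 2: g = 4 > 0 → [2, 5]
midpoint 3.5: g = 4.375 > 0 → [3.5, 5]
midpoint 4.25: g = -3.453125 < 0 → [3.5, 4.25]
midpoint 3.875: g = 1.3926 > 0 → [3.875, 4.25]
midpoint 4.0625: g = -0.7776 < 0 → [3.875, 4.0625]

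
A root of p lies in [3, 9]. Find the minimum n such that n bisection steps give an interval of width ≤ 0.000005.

21

Width after n steps is 6/2^n. Need 2^n ≥ 6/0.000005 = 1200000.
2^20 = 1048576 < 1200000 ≤ 2^21 = 2097152, so n = 21.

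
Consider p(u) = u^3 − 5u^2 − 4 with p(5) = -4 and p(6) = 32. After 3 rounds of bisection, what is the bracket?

midpoint 5.5: p = 11.125 > 0 → [5, 5.5]
midpoint 5.25: p = 2.890625 > 0 → [5, 5.25]
midpoint 5.125: p = -0.716797 < 0 → [5.125, 5.25]

[5.125, 5.25]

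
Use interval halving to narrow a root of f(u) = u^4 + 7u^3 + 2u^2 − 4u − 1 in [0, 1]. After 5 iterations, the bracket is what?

midpoint 0.5: f = -1.5625 < 0 → [0.5, 1]
midpoint 0.75: f = 0.394531 > 0 → [0.5, 0.75]
midpoint 0.625: f = -0.857178 < 0 → [0.625, 0.75]
midpoint 0.6875: f = -0.3066 < 0 → [0.6875, 0.75]
midpoint 0.71875: f = 0.0242 > 0 → [0.6875, 0.71875]

[0.6875, 0.71875]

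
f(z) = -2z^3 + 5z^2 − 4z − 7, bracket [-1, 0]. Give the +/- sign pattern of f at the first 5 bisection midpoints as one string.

--+++

z = -0.5 gives f = -3.5, negative; keep [-1, -0.5]
z = -0.75 gives f = -0.34375, negative; keep [-1, -0.75]
z = -0.875 gives f = 1.667969, positive; keep [-0.875, -0.75]
z = -0.8125 gives f = 0.6235, positive; keep [-0.8125, -0.75]
z = -0.78125 gives f = 0.1304, positive; keep [-0.78125, -0.75]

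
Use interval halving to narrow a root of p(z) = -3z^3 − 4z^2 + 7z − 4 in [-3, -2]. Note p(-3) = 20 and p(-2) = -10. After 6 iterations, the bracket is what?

midpoint -2.5: p = 0.375 > 0 → [-2.5, -2]
midpoint -2.25: p = -5.828125 < 0 → [-2.5, -2.25]
midpoint -2.375: p = -2.998047 < 0 → [-2.5, -2.375]
midpoint -2.4375: p = -1.3816 < 0 → [-2.5, -2.4375]
midpoint -2.46875: p = -0.5211 < 0 → [-2.5, -2.46875]
midpoint -2.484375: p = -0.0775 < 0 → [-2.5, -2.484375]

[-2.5, -2.484375]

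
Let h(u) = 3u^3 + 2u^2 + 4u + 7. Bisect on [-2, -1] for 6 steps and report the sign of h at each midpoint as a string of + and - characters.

midpoint -1.5: h = -4.625 < 0 → [-1.5, -1]
midpoint -1.25: h = -0.734375 < 0 → [-1.25, -1]
midpoint -1.125: h = 0.759766 > 0 → [-1.25, -1.125]
midpoint -1.1875: h = 0.0466 > 0 → [-1.25, -1.1875]
midpoint -1.21875: h = -0.3351 < 0 → [-1.21875, -1.1875]
midpoint -1.203125: h = -0.1421 < 0 → [-1.203125, -1.1875]

--++--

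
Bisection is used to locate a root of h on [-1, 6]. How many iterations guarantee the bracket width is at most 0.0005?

Width after n steps is 7/2^n. Need 2^n ≥ 7/0.0005 = 14000.
2^13 = 8192 < 14000 ≤ 2^14 = 16384, so n = 14.

14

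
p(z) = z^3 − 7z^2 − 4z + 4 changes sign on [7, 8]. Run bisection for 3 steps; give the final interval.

[7.375, 7.5]

midpoint 7.5: p = 2.125 > 0 → [7, 7.5]
midpoint 7.25: p = -11.859375 < 0 → [7.25, 7.5]
midpoint 7.375: p = -5.103516 < 0 → [7.375, 7.5]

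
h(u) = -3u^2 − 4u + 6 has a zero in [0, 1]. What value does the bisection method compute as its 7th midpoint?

m = 0.5, h(m) = 3.25 (+); new bracket [0.5, 1]
m = 0.75, h(m) = 1.3125 (+); new bracket [0.75, 1]
m = 0.875, h(m) = 0.203125 (+); new bracket [0.875, 1]
m = 0.9375, h(m) = -0.3867 (−); new bracket [0.875, 0.9375]
m = 0.90625, h(m) = -0.0889 (−); new bracket [0.875, 0.90625]
m = 0.890625, h(m) = 0.0579 (+); new bracket [0.890625, 0.90625]
m = 0.8984375, h(m) = -0.0153 (−); new bracket [0.890625, 0.8984375]

0.8984375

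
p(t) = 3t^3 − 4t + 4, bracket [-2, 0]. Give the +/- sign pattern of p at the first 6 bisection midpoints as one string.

+-++++

t = -1 gives p = 5, positive; keep [-2, -1]
t = -1.5 gives p = -0.125, negative; keep [-1.5, -1]
t = -1.25 gives p = 3.140625, positive; keep [-1.5, -1.25]
t = -1.375 gives p = 1.7012, positive; keep [-1.5, -1.375]
t = -1.4375 gives p = 0.8386, positive; keep [-1.5, -1.4375]
t = -1.46875 gives p = 0.3697, positive; keep [-1.5, -1.46875]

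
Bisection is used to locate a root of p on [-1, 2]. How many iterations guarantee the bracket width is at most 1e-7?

25

Width after n steps is 3/2^n. Need 2^n ≥ 3/1e-7 = 30000000.
2^24 = 16777216 < 30000000 ≤ 2^25 = 33554432, so n = 25.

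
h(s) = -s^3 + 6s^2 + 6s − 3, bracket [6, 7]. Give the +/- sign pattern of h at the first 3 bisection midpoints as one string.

midpoint 6.5: h = 14.875 > 0 → [6.5, 7]
midpoint 6.75: h = 3.328125 > 0 → [6.75, 7]
midpoint 6.875: h = -3.107422 < 0 → [6.75, 6.875]

++-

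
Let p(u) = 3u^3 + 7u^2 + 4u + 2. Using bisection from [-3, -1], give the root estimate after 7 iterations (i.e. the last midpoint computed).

-1.796875

midpoint -2: p = -2 < 0 → [-2, -1]
midpoint -1.5: p = 1.625 > 0 → [-2, -1.5]
midpoint -1.75: p = 0.359375 > 0 → [-2, -1.75]
midpoint -1.875: p = -0.666 < 0 → [-1.875, -1.75]
midpoint -1.8125: p = -0.1169 < 0 → [-1.8125, -1.75]
midpoint -1.78125: p = 0.13 > 0 → [-1.8125, -1.78125]
midpoint -1.796875: p = 0.0088 > 0 → [-1.8125, -1.796875]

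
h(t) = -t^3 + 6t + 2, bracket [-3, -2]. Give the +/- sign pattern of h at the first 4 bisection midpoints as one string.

+-++

t = -2.5 gives h = 2.625, positive; keep [-2.5, -2]
t = -2.25 gives h = -0.109375, negative; keep [-2.5, -2.25]
t = -2.375 gives h = 1.146484, positive; keep [-2.375, -2.25]
t = -2.3125 gives h = 0.4915, positive; keep [-2.3125, -2.25]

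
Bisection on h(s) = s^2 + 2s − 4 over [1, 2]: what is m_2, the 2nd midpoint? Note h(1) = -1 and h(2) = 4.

1.25

midpoint 1.5: h = 1.25 > 0 → [1, 1.5]
midpoint 1.25: h = 0.0625 > 0 → [1, 1.25]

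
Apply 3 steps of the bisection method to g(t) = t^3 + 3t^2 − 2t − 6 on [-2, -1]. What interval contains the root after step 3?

[-1.5, -1.375]

t = -1.5 gives g = 0.375, positive; keep [-1.5, -1]
t = -1.25 gives g = -0.765625, negative; keep [-1.5, -1.25]
t = -1.375 gives g = -0.177734, negative; keep [-1.5, -1.375]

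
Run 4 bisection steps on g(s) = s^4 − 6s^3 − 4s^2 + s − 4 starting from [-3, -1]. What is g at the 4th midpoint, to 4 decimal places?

midpoint -2: g = 42 > 0 → [-2, -1]
midpoint -1.5: g = 10.8125 > 0 → [-1.5, -1]
midpoint -1.25: g = 2.660156 > 0 → [-1.25, -1]
midpoint -1.125: g = -0.0427 < 0 → [-1.25, -1.125]

-0.0427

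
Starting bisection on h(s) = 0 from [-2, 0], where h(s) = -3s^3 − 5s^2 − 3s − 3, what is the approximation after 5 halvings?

h(-1) = -2 < 0, so the root lies in [-2, -1]
h(-1.5) = 0.375 > 0, so the root lies in [-1.5, -1]
h(-1.25) = -1.203125 < 0, so the root lies in [-1.5, -1.25]
h(-1.375) = -0.5293 < 0, so the root lies in [-1.5, -1.375]
h(-1.4375) = -0.1082 < 0, so the root lies in [-1.5, -1.4375]

-1.4375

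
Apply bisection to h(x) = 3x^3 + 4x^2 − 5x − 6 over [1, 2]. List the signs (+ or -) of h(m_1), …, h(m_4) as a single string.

x = 1.5 gives h = 5.625, positive; keep [1, 1.5]
x = 1.25 gives h = -0.140625, negative; keep [1.25, 1.5]
x = 1.375 gives h = 2.486328, positive; keep [1.25, 1.375]
x = 1.3125 gives h = 1.1111, positive; keep [1.25, 1.3125]

+-++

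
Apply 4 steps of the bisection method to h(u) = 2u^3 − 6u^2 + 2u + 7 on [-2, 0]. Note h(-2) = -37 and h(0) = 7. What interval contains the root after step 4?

[-0.875, -0.75]

h(-1) = -3 < 0, so the root lies in [-1, 0]
h(-0.5) = 4.25 > 0, so the root lies in [-1, -0.5]
h(-0.75) = 1.28125 > 0, so the root lies in [-1, -0.75]
h(-0.875) = -0.6836 < 0, so the root lies in [-0.875, -0.75]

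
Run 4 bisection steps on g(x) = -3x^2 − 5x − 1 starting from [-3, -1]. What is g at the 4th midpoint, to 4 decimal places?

m = -2, g(m) = -3 (−); new bracket [-2, -1]
m = -1.5, g(m) = -0.25 (−); new bracket [-1.5, -1]
m = -1.25, g(m) = 0.5625 (+); new bracket [-1.5, -1.25]
m = -1.375, g(m) = 0.2031 (+); new bracket [-1.5, -1.375]

0.2031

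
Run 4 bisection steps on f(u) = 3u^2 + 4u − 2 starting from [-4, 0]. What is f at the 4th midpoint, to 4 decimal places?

u = -2 gives f = 2, positive; keep [-2, 0]
u = -1 gives f = -3, negative; keep [-2, -1]
u = -1.5 gives f = -1.25, negative; keep [-2, -1.5]
u = -1.75 gives f = 0.1875, positive; keep [-1.75, -1.5]

0.1875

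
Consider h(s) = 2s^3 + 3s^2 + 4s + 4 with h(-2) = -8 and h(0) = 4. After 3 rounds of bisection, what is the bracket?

[-1.25, -1]

m = -1, h(m) = 1 (+); new bracket [-2, -1]
m = -1.5, h(m) = -2 (−); new bracket [-1.5, -1]
m = -1.25, h(m) = -0.21875 (−); new bracket [-1.25, -1]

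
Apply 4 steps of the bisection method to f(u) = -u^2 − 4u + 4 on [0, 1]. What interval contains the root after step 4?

f(0.5) = 1.75 > 0, so the root lies in [0.5, 1]
f(0.75) = 0.4375 > 0, so the root lies in [0.75, 1]
f(0.875) = -0.265625 < 0, so the root lies in [0.75, 0.875]
f(0.8125) = 0.0898 > 0, so the root lies in [0.8125, 0.875]

[0.8125, 0.875]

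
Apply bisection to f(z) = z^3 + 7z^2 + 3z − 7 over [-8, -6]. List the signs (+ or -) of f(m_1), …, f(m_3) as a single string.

z = -7 gives f = -28, negative; keep [-7, -6]
z = -6.5 gives f = -5.375, negative; keep [-6.5, -6]
z = -6.25 gives f = 3.546875, positive; keep [-6.5, -6.25]

--+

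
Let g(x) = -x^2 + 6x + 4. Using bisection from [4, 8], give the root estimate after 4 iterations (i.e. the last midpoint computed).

6.75

midpoint 6: g = 4 > 0 → [6, 8]
midpoint 7: g = -3 < 0 → [6, 7]
midpoint 6.5: g = 0.75 > 0 → [6.5, 7]
midpoint 6.75: g = -1.0625 < 0 → [6.5, 6.75]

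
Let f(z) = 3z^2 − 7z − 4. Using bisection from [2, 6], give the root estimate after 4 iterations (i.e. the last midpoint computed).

f(4) = 16 > 0, so the root lies in [2, 4]
f(3) = 2 > 0, so the root lies in [2, 3]
f(2.5) = -2.75 < 0, so the root lies in [2.5, 3]
f(2.75) = -0.5625 < 0, so the root lies in [2.75, 3]

2.75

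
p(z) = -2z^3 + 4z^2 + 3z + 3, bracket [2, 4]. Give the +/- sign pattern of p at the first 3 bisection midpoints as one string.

m = 3, p(m) = -6 (−); new bracket [2, 3]
m = 2.5, p(m) = 4.25 (+); new bracket [2.5, 3]
m = 2.75, p(m) = -0.09375 (−); new bracket [2.5, 2.75]

-+-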